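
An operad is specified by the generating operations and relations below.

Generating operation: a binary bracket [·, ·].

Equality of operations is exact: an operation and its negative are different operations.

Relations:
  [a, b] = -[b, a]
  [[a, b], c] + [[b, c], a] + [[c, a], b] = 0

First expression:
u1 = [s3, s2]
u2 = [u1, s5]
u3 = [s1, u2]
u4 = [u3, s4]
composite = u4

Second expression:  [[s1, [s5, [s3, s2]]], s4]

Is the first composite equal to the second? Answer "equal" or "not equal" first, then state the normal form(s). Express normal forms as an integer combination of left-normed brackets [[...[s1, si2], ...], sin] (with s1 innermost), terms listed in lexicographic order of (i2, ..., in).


not equal; the first gives -[[[[s1, s2], s3], s5], s4] + [[[[s1, s3], s2], s5], s4] + [[[[s1, s5], s2], s3], s4] - [[[[s1, s5], s3], s2], s4] and the second [[[[s1, s2], s3], s5], s4] - [[[[s1, s3], s2], s5], s4] - [[[[s1, s5], s2], s3], s4] + [[[[s1, s5], s3], s2], s4]

The first composite normalizes to -[[[[s1, s2], s3], s5], s4] + [[[[s1, s3], s2], s5], s4] + [[[[s1, s5], s2], s3], s4] - [[[[s1, s5], s3], s2], s4]
The second composite normalizes to [[[[s1, s2], s3], s5], s4] - [[[[s1, s3], s2], s5], s4] - [[[[s1, s5], s2], s3], s4] + [[[[s1, s5], s3], s2], s4]
No match — not equal.


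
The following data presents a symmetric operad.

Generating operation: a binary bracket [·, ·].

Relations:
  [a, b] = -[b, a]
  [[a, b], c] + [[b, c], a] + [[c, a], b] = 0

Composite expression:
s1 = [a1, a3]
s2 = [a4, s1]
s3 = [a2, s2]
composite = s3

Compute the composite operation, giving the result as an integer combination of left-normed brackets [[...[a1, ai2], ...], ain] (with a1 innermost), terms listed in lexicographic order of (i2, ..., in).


[[[a1, a3], a4], a2]

Antisymmetry and Jacobi reduce to a1-anchored left-normed brackets.
Composite bracket: [a2, [a4, [a1, a3]]]
Under [a, b] = ab - ba we get 8 signed associative words (2^3 = 8).
Collect the words opening with a1:
  the word a1a3a4a2 carries sign +1 and contributes +[[[a1, a3], a4], a2]


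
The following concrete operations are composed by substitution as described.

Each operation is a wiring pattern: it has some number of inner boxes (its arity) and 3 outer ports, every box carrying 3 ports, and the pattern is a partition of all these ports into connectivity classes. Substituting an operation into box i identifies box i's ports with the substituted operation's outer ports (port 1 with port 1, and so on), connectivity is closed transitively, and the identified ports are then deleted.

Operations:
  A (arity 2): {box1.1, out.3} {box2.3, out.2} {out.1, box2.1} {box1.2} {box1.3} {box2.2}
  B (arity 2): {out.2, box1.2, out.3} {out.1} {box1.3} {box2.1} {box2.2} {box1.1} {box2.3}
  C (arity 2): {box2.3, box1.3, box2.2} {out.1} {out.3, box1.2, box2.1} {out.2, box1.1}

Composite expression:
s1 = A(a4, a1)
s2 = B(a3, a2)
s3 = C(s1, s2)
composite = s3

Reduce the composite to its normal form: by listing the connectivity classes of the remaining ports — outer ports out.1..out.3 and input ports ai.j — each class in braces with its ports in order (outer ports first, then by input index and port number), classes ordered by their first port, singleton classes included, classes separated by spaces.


{out.1} {out.2, a1.1} {out.3, a1.3} {a1.2} {a2.1} {a2.2} {a2.3} {a3.1} {a3.2, a4.1} {a3.3} {a4.2} {a4.3}

Two ports join when wires chain via C-identified ports.
composing A on (a4, a1), with out.j its own outer ports: {out.1, a1.1} {out.2, a1.3} {out.3, a4.1} {a1.2} {a4.2} {a4.3}
composing B on (a3, a2), with out.j its own outer ports: {out.1} {out.2, out.3, a3.2} {a2.1} {a2.2} {a2.3} {a3.1} {a3.3}
composing C on (a4, a1, a3, a2), with out.j its own outer ports: {out.1} {out.2, a1.1} {out.3, a1.3} {a1.2} {a2.1} {a2.2} {a2.3} {a3.1} {a3.2, a4.1} {a3.3} {a4.2} {a4.3}


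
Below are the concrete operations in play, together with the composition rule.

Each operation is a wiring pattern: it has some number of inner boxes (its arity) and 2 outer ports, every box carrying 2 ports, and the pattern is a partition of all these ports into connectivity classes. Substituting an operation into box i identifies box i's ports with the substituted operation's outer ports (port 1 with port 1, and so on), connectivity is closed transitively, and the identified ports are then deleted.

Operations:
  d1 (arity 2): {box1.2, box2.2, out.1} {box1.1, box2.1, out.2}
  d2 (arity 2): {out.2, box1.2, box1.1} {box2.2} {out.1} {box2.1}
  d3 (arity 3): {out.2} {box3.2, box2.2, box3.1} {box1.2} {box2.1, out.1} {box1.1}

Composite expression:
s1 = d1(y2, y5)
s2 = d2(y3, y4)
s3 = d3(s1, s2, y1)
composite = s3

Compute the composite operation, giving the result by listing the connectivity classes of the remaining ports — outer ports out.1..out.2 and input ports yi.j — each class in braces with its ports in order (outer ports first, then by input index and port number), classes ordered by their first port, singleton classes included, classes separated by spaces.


Treat the ports identified at d3 as solder joints: merge, then drop.
stage d1: inputs (y2, y5), connectivity {out.1, y2.2, y5.2} {out.2, y2.1, y5.1}, out.j its boundary
stage d2: inputs (y3, y4), connectivity {out.1} {out.2, y3.1, y3.2} {y4.1} {y4.2}, out.j its boundary
stage d3: inputs (y2, y5, y3, y4, y1), connectivity {out.1} {out.2} {y1.1, y1.2, y3.1, y3.2} {y2.1, y5.1} {y2.2, y5.2} {y4.1} {y4.2}, out.j its boundary

{out.1} {out.2} {y1.1, y1.2, y3.1, y3.2} {y2.1, y5.1} {y2.2, y5.2} {y4.1} {y4.2}


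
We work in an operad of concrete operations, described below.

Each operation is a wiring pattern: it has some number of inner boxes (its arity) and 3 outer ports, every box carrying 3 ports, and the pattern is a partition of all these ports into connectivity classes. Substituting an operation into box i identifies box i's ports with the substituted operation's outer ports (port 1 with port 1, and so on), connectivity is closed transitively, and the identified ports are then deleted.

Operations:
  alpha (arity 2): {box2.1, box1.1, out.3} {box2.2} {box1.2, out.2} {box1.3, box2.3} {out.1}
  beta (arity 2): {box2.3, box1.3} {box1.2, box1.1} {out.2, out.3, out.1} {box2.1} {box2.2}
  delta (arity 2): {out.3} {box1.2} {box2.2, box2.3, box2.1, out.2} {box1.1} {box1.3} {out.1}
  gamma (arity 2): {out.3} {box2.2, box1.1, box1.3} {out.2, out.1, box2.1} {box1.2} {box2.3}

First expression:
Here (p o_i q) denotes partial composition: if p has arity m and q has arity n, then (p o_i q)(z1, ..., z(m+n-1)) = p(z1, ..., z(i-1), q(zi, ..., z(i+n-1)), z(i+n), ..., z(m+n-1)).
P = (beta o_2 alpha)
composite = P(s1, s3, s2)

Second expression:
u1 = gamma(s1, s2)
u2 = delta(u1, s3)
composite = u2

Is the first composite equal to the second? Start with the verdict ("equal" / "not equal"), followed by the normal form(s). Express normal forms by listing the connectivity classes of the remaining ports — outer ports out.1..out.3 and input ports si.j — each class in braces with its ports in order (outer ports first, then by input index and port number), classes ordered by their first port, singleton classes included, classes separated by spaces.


Reducing the first expression gives {out.1, out.2, out.3} {s1.1, s1.2} {s1.3, s2.1, s3.1} {s2.2} {s2.3, s3.3} {s3.2}
Reducing the second expression gives {out.1} {out.2, s3.1, s3.2, s3.3} {out.3} {s1.1, s1.3, s2.2} {s1.2} {s2.1} {s2.3}
Different reductions; not equal.

not equal; first: {out.1, out.2, out.3} {s1.1, s1.2} {s1.3, s2.1, s3.1} {s2.2} {s2.3, s3.3} {s3.2}; second: {out.1} {out.2, s3.1, s3.2, s3.3} {out.3} {s1.1, s1.3, s2.2} {s1.2} {s2.1} {s2.3}


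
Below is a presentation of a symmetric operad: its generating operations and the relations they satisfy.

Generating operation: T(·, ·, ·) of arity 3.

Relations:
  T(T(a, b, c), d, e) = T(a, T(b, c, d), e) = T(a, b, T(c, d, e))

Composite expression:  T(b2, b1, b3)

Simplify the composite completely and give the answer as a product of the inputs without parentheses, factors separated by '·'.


b2 · b1 · b3

The T-tree's shape is irrelevant; the b-reading-order decides.
T(b2, b1, b3) spells out as b2 · b1 · b3


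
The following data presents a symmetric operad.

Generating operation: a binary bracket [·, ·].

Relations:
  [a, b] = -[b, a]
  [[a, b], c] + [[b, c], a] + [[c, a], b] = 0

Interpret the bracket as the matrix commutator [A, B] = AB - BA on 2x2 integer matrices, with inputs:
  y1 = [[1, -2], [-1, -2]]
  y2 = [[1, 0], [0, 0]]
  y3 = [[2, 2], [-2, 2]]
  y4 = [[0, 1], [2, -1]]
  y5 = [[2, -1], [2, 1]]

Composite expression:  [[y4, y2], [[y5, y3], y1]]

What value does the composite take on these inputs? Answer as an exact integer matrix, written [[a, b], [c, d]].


[y4, y2] = [[0, -1], [2, 0]]
[y5, y3] = [[-2, 2], [2, 2]]
[[y5, y3], y1] = [[2, 2], [2, -2]]
[[y4, y2], [[y5, y3], y1]] = [[-6, 4], [8, 6]]

[[-6, 4], [8, 6]]


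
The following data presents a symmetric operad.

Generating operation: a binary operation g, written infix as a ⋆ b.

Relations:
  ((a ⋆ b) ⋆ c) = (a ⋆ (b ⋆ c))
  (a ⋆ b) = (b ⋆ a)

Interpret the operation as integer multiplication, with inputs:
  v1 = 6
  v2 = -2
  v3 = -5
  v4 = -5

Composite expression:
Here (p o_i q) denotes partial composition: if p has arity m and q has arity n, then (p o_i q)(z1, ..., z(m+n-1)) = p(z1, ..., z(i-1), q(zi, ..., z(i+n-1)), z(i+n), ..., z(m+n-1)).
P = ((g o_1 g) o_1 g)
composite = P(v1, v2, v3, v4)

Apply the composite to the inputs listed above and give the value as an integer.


-300

(v1 ⋆ v2) = -12
((v1 ⋆ v2) ⋆ v3) = 60
(((v1 ⋆ v2) ⋆ v3) ⋆ v4) = -300


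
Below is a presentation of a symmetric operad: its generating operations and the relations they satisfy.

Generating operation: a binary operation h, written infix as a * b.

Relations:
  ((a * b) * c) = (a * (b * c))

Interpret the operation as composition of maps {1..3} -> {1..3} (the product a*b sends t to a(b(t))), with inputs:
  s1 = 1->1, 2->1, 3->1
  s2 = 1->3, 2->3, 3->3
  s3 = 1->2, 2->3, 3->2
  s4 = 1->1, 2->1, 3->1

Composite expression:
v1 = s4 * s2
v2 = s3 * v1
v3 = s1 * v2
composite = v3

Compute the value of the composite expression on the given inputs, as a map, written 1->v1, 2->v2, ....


1->1, 2->1, 3->1


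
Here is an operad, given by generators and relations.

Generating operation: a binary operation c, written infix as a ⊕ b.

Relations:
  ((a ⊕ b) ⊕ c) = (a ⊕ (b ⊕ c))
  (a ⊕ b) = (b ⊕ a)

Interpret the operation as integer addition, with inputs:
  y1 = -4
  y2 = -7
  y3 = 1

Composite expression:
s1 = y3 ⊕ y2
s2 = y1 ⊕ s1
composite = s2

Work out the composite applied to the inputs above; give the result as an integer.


-10

(y3 ⊕ y2) = -6
(y1 ⊕ (y3 ⊕ y2)) = -10


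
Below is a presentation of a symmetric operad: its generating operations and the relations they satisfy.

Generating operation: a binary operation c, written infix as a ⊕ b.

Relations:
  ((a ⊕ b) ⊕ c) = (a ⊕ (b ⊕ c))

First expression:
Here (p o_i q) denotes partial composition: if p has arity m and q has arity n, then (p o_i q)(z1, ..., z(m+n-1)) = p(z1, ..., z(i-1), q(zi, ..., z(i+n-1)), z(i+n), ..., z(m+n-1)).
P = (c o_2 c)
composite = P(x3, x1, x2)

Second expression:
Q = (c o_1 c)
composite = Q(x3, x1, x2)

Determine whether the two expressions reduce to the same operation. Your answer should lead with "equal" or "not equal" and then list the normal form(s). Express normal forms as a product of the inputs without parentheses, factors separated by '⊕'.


equal; both compose to x3 ⊕ x1 ⊕ x2

In normal form, the first expression is x3 ⊕ x1 ⊕ x2
In normal form, the second expression is x3 ⊕ x1 ⊕ x2
The forms coincide; equal.


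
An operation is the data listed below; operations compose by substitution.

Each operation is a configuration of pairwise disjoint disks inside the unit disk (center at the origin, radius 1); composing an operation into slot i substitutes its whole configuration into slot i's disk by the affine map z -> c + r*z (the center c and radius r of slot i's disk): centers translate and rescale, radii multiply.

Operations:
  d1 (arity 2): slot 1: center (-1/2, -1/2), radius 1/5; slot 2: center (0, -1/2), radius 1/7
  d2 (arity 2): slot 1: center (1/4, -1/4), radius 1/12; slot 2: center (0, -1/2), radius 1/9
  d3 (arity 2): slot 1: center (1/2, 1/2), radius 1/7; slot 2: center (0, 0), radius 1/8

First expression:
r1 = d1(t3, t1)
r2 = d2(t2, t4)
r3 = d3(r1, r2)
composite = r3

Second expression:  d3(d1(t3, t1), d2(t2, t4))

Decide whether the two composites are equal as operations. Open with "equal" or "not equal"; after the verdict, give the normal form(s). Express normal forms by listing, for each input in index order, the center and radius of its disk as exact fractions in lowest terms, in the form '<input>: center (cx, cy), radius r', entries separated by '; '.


equal — both sides give t1: center (1/2, 3/7), radius 1/49; t2: center (1/32, -1/32), radius 1/96; t3: center (3/7, 3/7), radius 1/35; t4: center (0, -1/16), radius 1/72

Reducing the first expression gives t1: center (1/2, 3/7), radius 1/49; t2: center (1/32, -1/32), radius 1/96; t3: center (3/7, 3/7), radius 1/35; t4: center (0, -1/16), radius 1/72
Reducing the second expression gives t1: center (1/2, 3/7), radius 1/49; t2: center (1/32, -1/32), radius 1/96; t3: center (3/7, 3/7), radius 1/35; t4: center (0, -1/16), radius 1/72
The normal forms match — equal.


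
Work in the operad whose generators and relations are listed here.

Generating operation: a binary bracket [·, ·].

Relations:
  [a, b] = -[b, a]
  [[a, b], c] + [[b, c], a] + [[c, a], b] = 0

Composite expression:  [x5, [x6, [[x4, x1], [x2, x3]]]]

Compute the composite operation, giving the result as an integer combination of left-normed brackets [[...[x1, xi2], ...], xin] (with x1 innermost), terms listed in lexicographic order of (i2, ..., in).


-[[[[[x1, x4], x2], x3], x6], x5] + [[[[[x1, x4], x3], x2], x6], x5]


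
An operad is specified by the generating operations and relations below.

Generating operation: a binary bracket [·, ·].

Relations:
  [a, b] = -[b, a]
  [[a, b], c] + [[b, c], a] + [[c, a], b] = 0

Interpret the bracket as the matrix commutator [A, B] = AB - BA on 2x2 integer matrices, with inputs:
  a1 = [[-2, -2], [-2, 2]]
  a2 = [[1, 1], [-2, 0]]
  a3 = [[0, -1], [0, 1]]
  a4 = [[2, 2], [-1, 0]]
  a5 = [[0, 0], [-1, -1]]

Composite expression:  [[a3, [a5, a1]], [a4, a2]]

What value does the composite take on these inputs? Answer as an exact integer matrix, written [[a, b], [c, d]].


[[-6, -12], [0, 6]]

[a5, a1] = [[-2, -2], [6, 2]]
[a3, [a5, a1]] = [[-6, -2], [6, 6]]
[a4, a2] = [[-3, 0], [3, 3]]
[[a3, [a5, a1]], [a4, a2]] = [[-6, -12], [0, 6]]


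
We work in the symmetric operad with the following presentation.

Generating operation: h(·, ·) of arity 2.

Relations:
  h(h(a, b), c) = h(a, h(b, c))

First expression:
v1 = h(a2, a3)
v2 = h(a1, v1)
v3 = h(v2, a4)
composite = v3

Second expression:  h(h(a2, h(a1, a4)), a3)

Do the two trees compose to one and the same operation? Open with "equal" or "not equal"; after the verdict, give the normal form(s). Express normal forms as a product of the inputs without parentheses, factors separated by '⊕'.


not equal; the first gives a1 ⊕ a2 ⊕ a3 ⊕ a4 and the second a2 ⊕ a1 ⊕ a4 ⊕ a3

Normal form of the first expression: a1 ⊕ a2 ⊕ a3 ⊕ a4
Normal form of the second expression: a2 ⊕ a1 ⊕ a4 ⊕ a3
No match — not equal.


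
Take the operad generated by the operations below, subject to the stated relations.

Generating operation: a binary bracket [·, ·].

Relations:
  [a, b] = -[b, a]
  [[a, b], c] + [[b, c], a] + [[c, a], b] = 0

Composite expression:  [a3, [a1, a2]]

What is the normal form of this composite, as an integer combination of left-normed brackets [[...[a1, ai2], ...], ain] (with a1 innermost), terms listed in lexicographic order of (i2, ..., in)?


-[[a1, a2], a3]

Antisymmetry and Jacobi reduce to a1-anchored left-normed brackets.
Composite bracket: [a3, [a1, a2]]
Each bracket splits as ab - ba, giving 4 signed words (2^2 = 4).
The a1-initial words carry the normal form:
  sign of a1a2a3 is -1, so it contributes -[[a1, a2], a3]


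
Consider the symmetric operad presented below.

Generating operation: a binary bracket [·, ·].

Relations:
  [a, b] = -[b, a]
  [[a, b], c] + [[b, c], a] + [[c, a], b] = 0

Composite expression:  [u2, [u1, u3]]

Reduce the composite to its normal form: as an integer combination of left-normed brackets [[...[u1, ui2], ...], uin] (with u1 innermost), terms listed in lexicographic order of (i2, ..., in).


-[[u1, u3], u2]

Antisymmetry and Jacobi reduce to u1-anchored left-normed brackets.
Composite bracket: [u2, [u1, u3]]
Applying ab - ba throughout gives 4 signed words (2^2 = 4).
Only words starting with u1 matter:
  the word u1u3u2 carries sign -1 and contributes -[[u1, u3], u2]


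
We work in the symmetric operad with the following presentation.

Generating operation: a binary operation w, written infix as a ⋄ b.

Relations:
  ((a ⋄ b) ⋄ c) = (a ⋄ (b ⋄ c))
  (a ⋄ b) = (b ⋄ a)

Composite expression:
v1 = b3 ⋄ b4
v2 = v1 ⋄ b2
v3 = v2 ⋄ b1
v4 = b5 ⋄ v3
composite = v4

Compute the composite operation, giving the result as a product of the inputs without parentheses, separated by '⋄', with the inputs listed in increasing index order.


b1 ⋄ b2 ⋄ b3 ⋄ b4 ⋄ b5

Shape and order are irrelevant to w; the b-input set decides.
(b3 ⋄ b4) unparenthesizes to b3 ⋄ b4
((b3 ⋄ b4) ⋄ b2) unparenthesizes to b3 ⋄ b4 ⋄ b2
(((b3 ⋄ b4) ⋄ b2) ⋄ b1) unparenthesizes to b3 ⋄ b4 ⋄ b2 ⋄ b1
(b5 ⋄ (((b3 ⋄ b4) ⋄ b2) ⋄ b1)) unparenthesizes to b5 ⋄ b3 ⋄ b4 ⋄ b2 ⋄ b1
putting the inputs in ascending order: b1 ⋄ b2 ⋄ b3 ⋄ b4 ⋄ b5


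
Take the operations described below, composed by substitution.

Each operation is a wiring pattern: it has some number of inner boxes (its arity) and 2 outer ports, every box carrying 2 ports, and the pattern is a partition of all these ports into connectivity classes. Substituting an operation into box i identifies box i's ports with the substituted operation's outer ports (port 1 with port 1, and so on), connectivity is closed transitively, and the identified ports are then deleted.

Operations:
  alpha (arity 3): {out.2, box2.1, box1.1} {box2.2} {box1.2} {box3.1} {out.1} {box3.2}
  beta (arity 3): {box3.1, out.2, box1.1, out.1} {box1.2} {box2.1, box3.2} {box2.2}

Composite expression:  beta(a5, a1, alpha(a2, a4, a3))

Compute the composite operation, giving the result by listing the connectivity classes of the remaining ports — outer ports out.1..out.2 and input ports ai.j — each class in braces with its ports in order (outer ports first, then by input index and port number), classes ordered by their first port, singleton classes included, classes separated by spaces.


{out.1, out.2, a5.1} {a1.1, a2.1, a4.1} {a1.2} {a2.2} {a3.1} {a3.2} {a4.2} {a5.2}

Reachability decides: close wires over beta-identified ports.
composing alpha on (a2, a4, a3), with out.j its own outer ports: {out.1} {out.2, a2.1, a4.1} {a2.2} {a3.1} {a3.2} {a4.2}
composing beta on (a5, a1, a2, a4, a3), with out.j its own outer ports: {out.1, out.2, a5.1} {a1.1, a2.1, a4.1} {a1.2} {a2.2} {a3.1} {a3.2} {a4.2} {a5.2}


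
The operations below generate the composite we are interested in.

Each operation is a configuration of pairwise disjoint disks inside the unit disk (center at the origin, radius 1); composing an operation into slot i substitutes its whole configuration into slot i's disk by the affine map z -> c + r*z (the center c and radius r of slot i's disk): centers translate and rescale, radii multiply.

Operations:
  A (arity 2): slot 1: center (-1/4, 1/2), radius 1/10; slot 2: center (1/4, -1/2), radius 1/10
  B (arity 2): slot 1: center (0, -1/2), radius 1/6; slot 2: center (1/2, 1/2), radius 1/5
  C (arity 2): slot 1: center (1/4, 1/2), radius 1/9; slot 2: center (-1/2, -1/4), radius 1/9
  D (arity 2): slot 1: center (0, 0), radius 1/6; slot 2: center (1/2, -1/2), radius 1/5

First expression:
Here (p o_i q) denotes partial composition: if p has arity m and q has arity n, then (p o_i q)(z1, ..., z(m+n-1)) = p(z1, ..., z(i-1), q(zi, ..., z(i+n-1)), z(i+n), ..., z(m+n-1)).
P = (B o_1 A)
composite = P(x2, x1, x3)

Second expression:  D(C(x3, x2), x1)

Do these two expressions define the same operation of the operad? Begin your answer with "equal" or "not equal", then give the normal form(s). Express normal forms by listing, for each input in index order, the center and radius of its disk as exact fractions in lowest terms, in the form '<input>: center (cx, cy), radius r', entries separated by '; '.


not equal: they reduce to x1: center (1/24, -7/12), radius 1/60; x2: center (-1/24, -5/12), radius 1/60; x3: center (1/2, 1/2), radius 1/5 and x1: center (1/2, -1/2), radius 1/5; x2: center (-1/12, -1/24), radius 1/54; x3: center (1/24, 1/12), radius 1/54


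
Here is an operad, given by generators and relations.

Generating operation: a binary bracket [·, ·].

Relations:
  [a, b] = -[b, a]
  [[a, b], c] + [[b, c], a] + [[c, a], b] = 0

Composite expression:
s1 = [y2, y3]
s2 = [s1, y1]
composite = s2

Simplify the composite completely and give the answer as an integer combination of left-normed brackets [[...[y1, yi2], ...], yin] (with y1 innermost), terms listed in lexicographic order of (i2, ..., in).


-[[y1, y2], y3] + [[y1, y3], y2]

Left-normed coefficients sit on the y1-initial expansion words.
Composite bracket: [[y2, y3], y1]
Expanding via [a, b] = ab - ba: 4 signed words (2^2 = 4).
Words beginning with y1 determine it all:
  from y1y2y3, sign -1: term -[[y1, y2], y3]
  from y1y3y2, sign +1: term +[[y1, y3], y2]


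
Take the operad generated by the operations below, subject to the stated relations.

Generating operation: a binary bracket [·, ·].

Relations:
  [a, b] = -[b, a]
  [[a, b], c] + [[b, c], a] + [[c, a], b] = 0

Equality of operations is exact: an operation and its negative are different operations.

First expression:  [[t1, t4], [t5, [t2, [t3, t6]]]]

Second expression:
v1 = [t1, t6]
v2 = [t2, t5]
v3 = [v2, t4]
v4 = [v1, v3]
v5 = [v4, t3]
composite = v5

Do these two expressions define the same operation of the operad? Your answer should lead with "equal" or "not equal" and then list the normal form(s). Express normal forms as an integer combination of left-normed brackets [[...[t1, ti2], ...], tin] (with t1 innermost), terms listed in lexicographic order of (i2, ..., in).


Normal form of the first expression: -[[[[[t1, t4], t2], t3], t6], t5] + [[[[[t1, t4], t2], t6], t3], t5] + [[[[[t1, t4], t3], t6], t2], t5] + [[[[[t1, t4], t5], t2], t3], t6] - [[[[[t1, t4], t5], t2], t6], t3] - [[[[[t1, t4], t5], t3], t6], t2] + [[[[[t1, t4], t5], t6], t3], t2] - [[[[[t1, t4], t6], t3], t2], t5]
Normal form of the second expression: [[[[[t1, t6], t2], t5], t4], t3] - [[[[[t1, t6], t4], t2], t5], t3] + [[[[[t1, t6], t4], t5], t2], t3] - [[[[[t1, t6], t5], t2], t4], t3]
The normal forms differ: not equal.

not equal — first -[[[[[t1, t4], t2], t3], t6], t5] + [[[[[t1, t4], t2], t6], t3], t5] + [[[[[t1, t4], t3], t6], t2], t5] + [[[[[t1, t4], t5], t2], t3], t6] - [[[[[t1, t4], t5], t2], t6], t3] - [[[[[t1, t4], t5], t3], t6], t2] + [[[[[t1, t4], t5], t6], t3], t2] - [[[[[t1, t4], t6], t3], t2], t5], second [[[[[t1, t6], t2], t5], t4], t3] - [[[[[t1, t6], t4], t2], t5], t3] + [[[[[t1, t6], t4], t5], t2], t3] - [[[[[t1, t6], t5], t2], t4], t3]


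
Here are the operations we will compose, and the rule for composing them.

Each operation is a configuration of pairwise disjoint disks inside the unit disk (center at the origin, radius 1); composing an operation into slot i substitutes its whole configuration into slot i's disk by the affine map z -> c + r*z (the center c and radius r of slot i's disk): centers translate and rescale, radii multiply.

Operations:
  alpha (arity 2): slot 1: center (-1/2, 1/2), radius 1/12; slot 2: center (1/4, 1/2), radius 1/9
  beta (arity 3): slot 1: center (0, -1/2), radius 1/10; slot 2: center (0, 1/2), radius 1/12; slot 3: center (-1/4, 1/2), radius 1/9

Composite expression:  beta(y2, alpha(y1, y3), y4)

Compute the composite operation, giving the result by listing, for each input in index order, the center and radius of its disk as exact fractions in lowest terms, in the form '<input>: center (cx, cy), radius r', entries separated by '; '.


y1: center (-1/24, 13/24), radius 1/144; y2: center (0, -1/2), radius 1/10; y3: center (1/48, 13/24), radius 1/108; y4: center (-1/4, 1/2), radius 1/9

Nesting under beta composes maps z -> c + r*z down each y-path.
tracing y2 down its 1-map path: center (0, -1/2), radius 1/10
tracing y1 down its 2-map path: center (-1/24, 13/24), radius 1/144
tracing y3 down its 2-map path: center (1/48, 13/24), radius 1/108
tracing y4 down its 1-map path: center (-1/4, 1/2), radius 1/9


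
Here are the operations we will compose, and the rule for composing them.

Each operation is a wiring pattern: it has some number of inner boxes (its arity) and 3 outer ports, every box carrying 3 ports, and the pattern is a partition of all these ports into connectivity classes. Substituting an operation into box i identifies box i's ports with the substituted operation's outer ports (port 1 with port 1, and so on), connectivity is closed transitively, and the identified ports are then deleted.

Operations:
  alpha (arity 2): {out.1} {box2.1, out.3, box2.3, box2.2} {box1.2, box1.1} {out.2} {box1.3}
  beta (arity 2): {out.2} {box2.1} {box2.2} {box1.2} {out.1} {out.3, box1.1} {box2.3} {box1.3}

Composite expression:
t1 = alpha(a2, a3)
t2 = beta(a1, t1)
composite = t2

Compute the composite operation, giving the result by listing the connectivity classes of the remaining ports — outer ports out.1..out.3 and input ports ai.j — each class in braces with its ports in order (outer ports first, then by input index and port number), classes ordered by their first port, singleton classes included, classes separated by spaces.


{out.1} {out.2} {out.3, a1.1} {a1.2} {a1.3} {a2.1, a2.2} {a2.3} {a3.1, a3.2, a3.3}

After gluing at beta, chains via deleted ports link the a-ports.
alpha over (a2, a3) gives {out.1} {out.2} {out.3, a3.1, a3.2, a3.3} {a2.1, a2.2} {a2.3}, out.j being that stage's outer ports
beta over (a1, a2, a3) gives {out.1} {out.2} {out.3, a1.1} {a1.2} {a1.3} {a2.1, a2.2} {a2.3} {a3.1, a3.2, a3.3}, out.j being that stage's outer ports


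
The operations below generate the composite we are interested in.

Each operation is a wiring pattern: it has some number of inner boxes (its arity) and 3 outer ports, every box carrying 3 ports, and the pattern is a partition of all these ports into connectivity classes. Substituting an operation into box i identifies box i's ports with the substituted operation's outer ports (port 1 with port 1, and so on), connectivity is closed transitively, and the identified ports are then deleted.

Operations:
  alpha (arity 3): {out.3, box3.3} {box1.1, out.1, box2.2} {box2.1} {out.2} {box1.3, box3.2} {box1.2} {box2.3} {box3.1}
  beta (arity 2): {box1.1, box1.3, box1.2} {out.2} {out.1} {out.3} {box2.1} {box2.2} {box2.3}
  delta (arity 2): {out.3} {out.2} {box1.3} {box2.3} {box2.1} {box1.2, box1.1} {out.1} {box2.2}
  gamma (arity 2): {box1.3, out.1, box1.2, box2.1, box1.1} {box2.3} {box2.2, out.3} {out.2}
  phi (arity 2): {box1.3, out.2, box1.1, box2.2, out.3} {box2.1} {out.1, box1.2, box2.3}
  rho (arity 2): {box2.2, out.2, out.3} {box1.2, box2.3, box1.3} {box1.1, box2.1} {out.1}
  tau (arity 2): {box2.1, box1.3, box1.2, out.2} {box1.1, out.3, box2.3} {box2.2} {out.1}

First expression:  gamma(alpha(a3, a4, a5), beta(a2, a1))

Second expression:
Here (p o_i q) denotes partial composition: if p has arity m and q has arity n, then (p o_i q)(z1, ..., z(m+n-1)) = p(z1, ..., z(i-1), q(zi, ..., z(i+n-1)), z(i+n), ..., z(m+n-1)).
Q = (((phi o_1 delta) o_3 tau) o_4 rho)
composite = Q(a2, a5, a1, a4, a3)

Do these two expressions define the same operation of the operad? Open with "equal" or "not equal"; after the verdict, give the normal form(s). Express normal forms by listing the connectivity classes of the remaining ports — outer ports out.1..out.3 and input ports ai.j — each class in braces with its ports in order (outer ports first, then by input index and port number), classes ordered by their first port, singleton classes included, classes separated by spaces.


The first composite normalizes to {out.1, a3.1, a4.2, a5.3} {out.2} {out.3} {a1.1} {a1.2} {a1.3} {a2.1, a2.2, a2.3} {a3.2} {a3.3, a5.2} {a4.1} {a4.3} {a5.1}
The second composite normalizes to {out.1, a1.1, a3.2} {out.2, out.3, a1.2, a1.3} {a2.1, a2.2} {a2.3} {a3.1, a4.1} {a3.3, a4.2, a4.3} {a5.1} {a5.2} {a5.3}
Distinct normal forms: not equal.

not equal; the first gives {out.1, a3.1, a4.2, a5.3} {out.2} {out.3} {a1.1} {a1.2} {a1.3} {a2.1, a2.2, a2.3} {a3.2} {a3.3, a5.2} {a4.1} {a4.3} {a5.1} and the second {out.1, a1.1, a3.2} {out.2, out.3, a1.2, a1.3} {a2.1, a2.2} {a2.3} {a3.1, a4.1} {a3.3, a4.2, a4.3} {a5.1} {a5.2} {a5.3}


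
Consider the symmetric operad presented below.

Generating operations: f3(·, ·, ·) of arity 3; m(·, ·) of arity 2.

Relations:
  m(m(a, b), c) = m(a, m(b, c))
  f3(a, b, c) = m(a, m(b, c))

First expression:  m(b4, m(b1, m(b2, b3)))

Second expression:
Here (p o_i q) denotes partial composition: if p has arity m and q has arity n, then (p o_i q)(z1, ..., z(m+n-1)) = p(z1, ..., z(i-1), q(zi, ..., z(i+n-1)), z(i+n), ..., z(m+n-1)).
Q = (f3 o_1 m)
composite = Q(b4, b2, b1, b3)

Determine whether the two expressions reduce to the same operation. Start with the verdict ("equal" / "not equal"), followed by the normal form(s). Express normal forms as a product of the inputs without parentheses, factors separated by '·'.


not equal — first b4 · b1 · b2 · b3, second b4 · b2 · b1 · b3

The first expression reduces to b4 · b1 · b2 · b3
The second expression reduces to b4 · b2 · b1 · b3
The forms do not match — not equal.


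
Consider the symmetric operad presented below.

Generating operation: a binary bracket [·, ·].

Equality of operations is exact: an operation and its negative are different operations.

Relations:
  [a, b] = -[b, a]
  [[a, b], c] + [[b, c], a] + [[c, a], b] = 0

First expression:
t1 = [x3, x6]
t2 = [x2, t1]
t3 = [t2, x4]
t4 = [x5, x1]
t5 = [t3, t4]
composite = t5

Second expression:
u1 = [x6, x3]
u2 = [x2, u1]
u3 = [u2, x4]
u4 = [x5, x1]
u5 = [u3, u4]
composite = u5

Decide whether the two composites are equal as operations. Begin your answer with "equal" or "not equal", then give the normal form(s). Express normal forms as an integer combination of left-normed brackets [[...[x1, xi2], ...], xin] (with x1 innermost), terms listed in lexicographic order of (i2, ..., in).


not equal; first: [[[[[x1, x5], x2], x3], x6], x4] - [[[[[x1, x5], x2], x6], x3], x4] - [[[[[x1, x5], x3], x6], x2], x4] - [[[[[x1, x5], x4], x2], x3], x6] + [[[[[x1, x5], x4], x2], x6], x3] + [[[[[x1, x5], x4], x3], x6], x2] - [[[[[x1, x5], x4], x6], x3], x2] + [[[[[x1, x5], x6], x3], x2], x4]; second: -[[[[[x1, x5], x2], x3], x6], x4] + [[[[[x1, x5], x2], x6], x3], x4] + [[[[[x1, x5], x3], x6], x2], x4] + [[[[[x1, x5], x4], x2], x3], x6] - [[[[[x1, x5], x4], x2], x6], x3] - [[[[[x1, x5], x4], x3], x6], x2] + [[[[[x1, x5], x4], x6], x3], x2] - [[[[[x1, x5], x6], x3], x2], x4]

Reducing the first expression gives [[[[[x1, x5], x2], x3], x6], x4] - [[[[[x1, x5], x2], x6], x3], x4] - [[[[[x1, x5], x3], x6], x2], x4] - [[[[[x1, x5], x4], x2], x3], x6] + [[[[[x1, x5], x4], x2], x6], x3] + [[[[[x1, x5], x4], x3], x6], x2] - [[[[[x1, x5], x4], x6], x3], x2] + [[[[[x1, x5], x6], x3], x2], x4]
Reducing the second expression gives -[[[[[x1, x5], x2], x3], x6], x4] + [[[[[x1, x5], x2], x6], x3], x4] + [[[[[x1, x5], x3], x6], x2], x4] + [[[[[x1, x5], x4], x2], x3], x6] - [[[[[x1, x5], x4], x2], x6], x3] - [[[[[x1, x5], x4], x3], x6], x2] + [[[[[x1, x5], x4], x6], x3], x2] - [[[[[x1, x5], x6], x3], x2], x4]
The normal forms differ: not equal.


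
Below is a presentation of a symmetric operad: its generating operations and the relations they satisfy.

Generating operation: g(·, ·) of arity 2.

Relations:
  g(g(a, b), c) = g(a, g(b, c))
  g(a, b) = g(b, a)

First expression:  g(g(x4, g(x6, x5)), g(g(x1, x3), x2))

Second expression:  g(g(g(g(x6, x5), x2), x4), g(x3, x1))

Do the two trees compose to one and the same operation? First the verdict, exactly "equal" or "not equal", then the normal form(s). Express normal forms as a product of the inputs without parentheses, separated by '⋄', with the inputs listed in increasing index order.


Normal form of the first expression: x1 ⋄ x2 ⋄ x3 ⋄ x4 ⋄ x5 ⋄ x6
Normal form of the second expression: x1 ⋄ x2 ⋄ x3 ⋄ x4 ⋄ x5 ⋄ x6
One common form — equal.

equal; the common form is x1 ⋄ x2 ⋄ x3 ⋄ x4 ⋄ x5 ⋄ x6


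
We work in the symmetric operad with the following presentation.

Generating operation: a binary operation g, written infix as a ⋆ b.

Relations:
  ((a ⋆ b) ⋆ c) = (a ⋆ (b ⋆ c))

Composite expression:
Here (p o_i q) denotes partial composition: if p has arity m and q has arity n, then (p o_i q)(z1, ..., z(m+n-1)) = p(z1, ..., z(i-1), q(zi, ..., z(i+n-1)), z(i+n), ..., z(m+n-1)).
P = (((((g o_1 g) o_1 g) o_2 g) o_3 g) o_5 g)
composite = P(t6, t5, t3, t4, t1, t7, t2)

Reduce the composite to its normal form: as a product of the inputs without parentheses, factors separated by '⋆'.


t6 ⋆ t5 ⋆ t3 ⋆ t4 ⋆ t1 ⋆ t7 ⋆ t2

Under associativity of g, the answer is the t's in reading order.
(t3 ⋆ t4) spells out as t3 ⋆ t4
(t5 ⋆ (t3 ⋆ t4)) spells out as t5 ⋆ t3 ⋆ t4
(t6 ⋆ (t5 ⋆ (t3 ⋆ t4))) spells out as t6 ⋆ t5 ⋆ t3 ⋆ t4
(t1 ⋆ t7) spells out as t1 ⋆ t7
((t6 ⋆ (t5 ⋆ (t3 ⋆ t4))) ⋆ (t1 ⋆ t7)) spells out as t6 ⋆ t5 ⋆ t3 ⋆ t4 ⋆ t1 ⋆ t7
(((t6 ⋆ (t5 ⋆ (t3 ⋆ t4))) ⋆ (t1 ⋆ t7)) ⋆ t2) spells out as t6 ⋆ t5 ⋆ t3 ⋆ t4 ⋆ t1 ⋆ t7 ⋆ t2


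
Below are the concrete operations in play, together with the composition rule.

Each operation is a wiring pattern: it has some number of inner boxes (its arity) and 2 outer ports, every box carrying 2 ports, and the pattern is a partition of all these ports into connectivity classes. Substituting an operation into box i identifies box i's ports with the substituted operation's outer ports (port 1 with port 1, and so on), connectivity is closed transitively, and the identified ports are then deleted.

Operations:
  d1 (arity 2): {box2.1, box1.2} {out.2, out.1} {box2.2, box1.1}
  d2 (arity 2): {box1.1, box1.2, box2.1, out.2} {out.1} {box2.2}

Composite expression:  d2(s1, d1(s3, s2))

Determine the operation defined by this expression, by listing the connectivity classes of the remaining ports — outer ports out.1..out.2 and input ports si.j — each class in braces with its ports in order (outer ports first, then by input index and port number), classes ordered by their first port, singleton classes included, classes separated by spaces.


Reachability decides: close wires over d2-identified ports.
stage d1: inputs (s3, s2), connectivity {out.1, out.2} {s2.1, s3.2} {s2.2, s3.1}, out.j its boundary
stage d2: inputs (s1, s3, s2), connectivity {out.1} {out.2, s1.1, s1.2} {s2.1, s3.2} {s2.2, s3.1}, out.j its boundary

{out.1} {out.2, s1.1, s1.2} {s2.1, s3.2} {s2.2, s3.1}


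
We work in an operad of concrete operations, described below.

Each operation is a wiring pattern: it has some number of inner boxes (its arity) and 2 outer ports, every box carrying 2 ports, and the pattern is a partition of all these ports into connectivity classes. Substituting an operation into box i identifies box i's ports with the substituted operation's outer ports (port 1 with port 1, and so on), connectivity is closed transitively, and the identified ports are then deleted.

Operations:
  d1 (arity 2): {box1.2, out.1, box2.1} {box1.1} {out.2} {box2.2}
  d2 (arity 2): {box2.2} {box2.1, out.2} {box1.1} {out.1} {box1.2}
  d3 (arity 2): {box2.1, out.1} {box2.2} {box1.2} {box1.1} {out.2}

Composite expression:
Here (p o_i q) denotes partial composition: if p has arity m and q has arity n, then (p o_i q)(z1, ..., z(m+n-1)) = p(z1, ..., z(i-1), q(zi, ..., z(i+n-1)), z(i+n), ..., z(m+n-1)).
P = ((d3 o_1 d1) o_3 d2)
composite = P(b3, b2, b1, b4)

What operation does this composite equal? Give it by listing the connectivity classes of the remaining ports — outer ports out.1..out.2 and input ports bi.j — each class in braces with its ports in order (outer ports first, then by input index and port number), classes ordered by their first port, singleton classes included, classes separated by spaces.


Two ports join when wires chain via d3-identified ports.
through d1, on inputs (b3, b2): {out.1, b2.1, b3.2} {out.2} {b2.2} {b3.1} (out.j = stage outer ports)
through d2, on inputs (b1, b4): {out.1} {out.2, b4.1} {b1.1} {b1.2} {b4.2} (out.j = stage outer ports)
through d3, on inputs (b3, b2, b1, b4): {out.1} {out.2} {b1.1} {b1.2} {b2.1, b3.2} {b2.2} {b3.1} {b4.1} {b4.2} (out.j = stage outer ports)

{out.1} {out.2} {b1.1} {b1.2} {b2.1, b3.2} {b2.2} {b3.1} {b4.1} {b4.2}


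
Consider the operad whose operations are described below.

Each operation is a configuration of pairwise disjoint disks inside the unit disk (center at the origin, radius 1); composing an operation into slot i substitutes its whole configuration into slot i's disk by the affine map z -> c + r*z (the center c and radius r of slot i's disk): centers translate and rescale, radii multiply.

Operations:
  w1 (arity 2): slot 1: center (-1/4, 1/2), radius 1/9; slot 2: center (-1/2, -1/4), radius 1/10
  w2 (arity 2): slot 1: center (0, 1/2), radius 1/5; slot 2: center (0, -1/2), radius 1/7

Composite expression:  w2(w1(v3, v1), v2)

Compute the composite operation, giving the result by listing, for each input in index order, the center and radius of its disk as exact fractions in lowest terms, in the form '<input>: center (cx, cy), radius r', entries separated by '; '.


v1: center (-1/10, 9/20), radius 1/50; v2: center (0, -1/2), radius 1/7; v3: center (-1/20, 3/5), radius 1/45

Below w2, radii multiply path by path; the v-disk centers shift.
for v3, the 2-step affine chain lands on center (-1/20, 3/5), radius 1/45
for v1, the 2-step affine chain lands on center (-1/10, 9/20), radius 1/50
for v2, the 1-step affine chain lands on center (0, -1/2), radius 1/7


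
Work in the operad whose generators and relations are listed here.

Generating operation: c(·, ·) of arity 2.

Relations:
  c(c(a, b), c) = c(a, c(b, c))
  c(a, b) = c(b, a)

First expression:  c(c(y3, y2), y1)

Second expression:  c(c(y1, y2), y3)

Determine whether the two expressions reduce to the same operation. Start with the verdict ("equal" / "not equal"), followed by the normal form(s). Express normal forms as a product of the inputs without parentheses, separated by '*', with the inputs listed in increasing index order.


equal; both compose to y1 * y2 * y3

The first composite normalizes to y1 * y2 * y3
The second composite normalizes to y1 * y2 * y3
Same normal form: equal.


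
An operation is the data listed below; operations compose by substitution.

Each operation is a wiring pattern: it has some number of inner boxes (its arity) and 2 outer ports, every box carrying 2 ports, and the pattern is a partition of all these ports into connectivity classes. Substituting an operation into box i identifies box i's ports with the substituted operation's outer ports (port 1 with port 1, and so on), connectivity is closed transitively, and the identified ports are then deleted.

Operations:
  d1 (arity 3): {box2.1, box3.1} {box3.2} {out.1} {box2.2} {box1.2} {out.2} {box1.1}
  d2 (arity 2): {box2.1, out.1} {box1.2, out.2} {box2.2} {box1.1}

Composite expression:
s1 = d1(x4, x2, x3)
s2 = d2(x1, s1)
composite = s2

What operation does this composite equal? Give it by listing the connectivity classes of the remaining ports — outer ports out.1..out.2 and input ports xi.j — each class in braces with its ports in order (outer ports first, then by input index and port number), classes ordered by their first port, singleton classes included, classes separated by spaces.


Connectivity passes through glued d2-boundaries; trace each wire chain.
after d1, the pattern on (x4, x2, x3) reads {out.1} {out.2} {x2.1, x3.1} {x2.2} {x3.2} {x4.1} {x4.2} (out.j = its outer ports)
after d2, the pattern on (x1, x4, x2, x3) reads {out.1} {out.2, x1.2} {x1.1} {x2.1, x3.1} {x2.2} {x3.2} {x4.1} {x4.2} (out.j = its outer ports)

{out.1} {out.2, x1.2} {x1.1} {x2.1, x3.1} {x2.2} {x3.2} {x4.1} {x4.2}
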